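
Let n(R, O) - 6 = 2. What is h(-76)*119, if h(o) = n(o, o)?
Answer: 952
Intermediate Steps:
n(R, O) = 8 (n(R, O) = 6 + 2 = 8)
h(o) = 8
h(-76)*119 = 8*119 = 952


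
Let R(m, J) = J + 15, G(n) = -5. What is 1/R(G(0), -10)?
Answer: ⅕ ≈ 0.20000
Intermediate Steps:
R(m, J) = 15 + J
1/R(G(0), -10) = 1/(15 - 10) = 1/5 = ⅕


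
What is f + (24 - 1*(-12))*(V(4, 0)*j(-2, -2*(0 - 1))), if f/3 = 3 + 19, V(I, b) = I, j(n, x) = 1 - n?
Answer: 498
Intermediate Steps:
f = 66 (f = 3*(3 + 19) = 3*22 = 66)
f + (24 - 1*(-12))*(V(4, 0)*j(-2, -2*(0 - 1))) = 66 + (24 - 1*(-12))*(4*(1 - 1*(-2))) = 66 + (24 + 12)*(4*(1 + 2)) = 66 + 36*(4*3) = 66 + 36*12 = 66 + 432 = 498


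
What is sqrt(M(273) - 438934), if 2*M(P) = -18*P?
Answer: I*sqrt(441391) ≈ 664.37*I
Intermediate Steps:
M(P) = -9*P (M(P) = (-18*P)/2 = -9*P)
sqrt(M(273) - 438934) = sqrt(-9*273 - 438934) = sqrt(-2457 - 438934) = sqrt(-441391) = I*sqrt(441391)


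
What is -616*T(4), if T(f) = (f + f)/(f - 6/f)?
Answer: -9856/5 ≈ -1971.2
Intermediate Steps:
T(f) = 2*f/(f - 6/f) (T(f) = (2*f)/(f - 6/f) = 2*f/(f - 6/f))
-616*T(4) = -1232*4**2/(-6 + 4**2) = -1232*16/(-6 + 16) = -1232*16/10 = -616*16/5 = -9856/5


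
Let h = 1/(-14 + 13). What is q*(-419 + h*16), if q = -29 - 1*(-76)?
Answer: -20445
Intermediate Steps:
q = 47 (q = -29 + 76 = 47)
h = -1 (h = 1/(-1) = -1)
q*(-419 + h*16) = 47*(-419 - 1*16) = 47*(-419 - 16) = 47*(-435) = -20445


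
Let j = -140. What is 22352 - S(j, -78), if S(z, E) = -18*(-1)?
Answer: 22334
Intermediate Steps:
S(z, E) = 18
22352 - S(j, -78) = 22352 - 1*18 = 22352 - 18 = 22334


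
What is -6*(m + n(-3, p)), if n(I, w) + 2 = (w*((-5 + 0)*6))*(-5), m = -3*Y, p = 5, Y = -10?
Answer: -4668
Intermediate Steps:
m = 30 (m = -3*(-10) = 30)
n(I, w) = -2 + 150*w (n(I, w) = -2 + (w*((-5 + 0)*6))*(-5) = -2 + (w*(-5*6))*(-5) = -2 + (w*(-30))*(-5) = -2 - 30*w*(-5) = -2 + 150*w)
-6*(m + n(-3, p)) = -6*(30 + (-2 + 150*5)) = -6*(30 + (-2 + 750)) = -6*(30 + 748) = -6*778 = -4668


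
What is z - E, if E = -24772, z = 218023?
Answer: 242795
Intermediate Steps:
z - E = 218023 - 1*(-24772) = 218023 + 24772 = 242795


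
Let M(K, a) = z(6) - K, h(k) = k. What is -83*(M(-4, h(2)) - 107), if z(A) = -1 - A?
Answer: 9130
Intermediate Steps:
M(K, a) = -7 - K (M(K, a) = (-1 - 1*6) - K = (-1 - 6) - K = -7 - K)
-83*(M(-4, h(2)) - 107) = -83*((-7 - 1*(-4)) - 107) = -83*((-7 + 4) - 107) = -83*(-3 - 107) = -83*(-110) = 9130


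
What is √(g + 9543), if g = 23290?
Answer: √32833 ≈ 181.20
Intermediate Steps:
√(g + 9543) = √(23290 + 9543) = √32833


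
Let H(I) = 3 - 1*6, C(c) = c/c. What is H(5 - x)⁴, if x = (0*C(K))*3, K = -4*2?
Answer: 81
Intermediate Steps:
K = -8
C(c) = 1
x = 0 (x = (0*1)*3 = 0*3 = 0)
H(I) = -3 (H(I) = 3 - 6 = -3)
H(5 - x)⁴ = (-3)⁴ = 81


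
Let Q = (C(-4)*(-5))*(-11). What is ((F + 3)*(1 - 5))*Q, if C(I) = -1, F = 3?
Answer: 1320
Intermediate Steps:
Q = -55 (Q = -1*(-5)*(-11) = 5*(-11) = -55)
((F + 3)*(1 - 5))*Q = ((3 + 3)*(1 - 5))*(-55) = (6*(-4))*(-55) = -24*(-55) = 1320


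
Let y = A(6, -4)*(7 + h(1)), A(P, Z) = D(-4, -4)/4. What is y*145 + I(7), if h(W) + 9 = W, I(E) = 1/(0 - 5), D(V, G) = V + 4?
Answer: -⅕ ≈ -0.20000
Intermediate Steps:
D(V, G) = 4 + V
I(E) = -⅕ (I(E) = 1/(-5) = -⅕)
A(P, Z) = 0 (A(P, Z) = (4 - 4)/4 = 0*(¼) = 0)
h(W) = -9 + W
y = 0 (y = 0*(7 + (-9 + 1)) = 0*(7 - 8) = 0*(-1) = 0)
y*145 + I(7) = 0*145 - ⅕ = 0 - ⅕ = -⅕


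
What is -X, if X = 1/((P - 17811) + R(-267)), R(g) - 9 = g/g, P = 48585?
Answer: -1/30784 ≈ -3.2484e-5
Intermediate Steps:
R(g) = 10 (R(g) = 9 + g/g = 9 + 1 = 10)
X = 1/30784 (X = 1/((48585 - 17811) + 10) = 1/(30774 + 10) = 1/30784 ≈ 3.2484e-5)
-X = -1*1/30784 = -1/30784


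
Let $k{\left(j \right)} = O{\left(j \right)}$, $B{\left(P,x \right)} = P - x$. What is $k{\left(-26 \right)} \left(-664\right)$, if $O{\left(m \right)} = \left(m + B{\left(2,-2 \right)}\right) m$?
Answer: $-379808$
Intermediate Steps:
$O{\left(m \right)} = m \left(4 + m\right)$ ($O{\left(m \right)} = \left(m + \left(2 - -2\right)\right) m = \left(m + \left(2 + 2\right)\right) m = \left(m + 4\right) m = \left(4 + m\right) m = m \left(4 + m\right)$)
$k{\left(j \right)} = j \left(4 + j\right)$
$k{\left(-26 \right)} \left(-664\right) = - 26 \left(4 - 26\right) \left(-664\right) = \left(-26\right) \left(-22\right) \left(-664\right) = 572 \left(-664\right) = -379808$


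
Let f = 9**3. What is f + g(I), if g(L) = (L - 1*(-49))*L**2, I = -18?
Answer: 10773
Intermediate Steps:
g(L) = L**2*(49 + L) (g(L) = (L + 49)*L**2 = (49 + L)*L**2 = L**2*(49 + L))
f = 729
f + g(I) = 729 + (-18)**2*(49 - 18) = 729 + 324*31 = 729 + 10044 = 10773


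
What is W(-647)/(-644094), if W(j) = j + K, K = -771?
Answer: 709/322047 ≈ 0.0022015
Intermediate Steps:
W(j) = -771 + j (W(j) = j - 771 = -771 + j)
W(-647)/(-644094) = (-771 - 647)/(-644094) = -1418*(-1/644094) = 709/322047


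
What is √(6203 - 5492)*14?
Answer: 42*√79 ≈ 373.30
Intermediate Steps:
√(6203 - 5492)*14 = √711*14 = (3*√79)*14 = 42*√79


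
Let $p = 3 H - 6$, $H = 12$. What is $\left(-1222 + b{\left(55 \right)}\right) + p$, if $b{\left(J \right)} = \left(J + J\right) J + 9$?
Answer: $4867$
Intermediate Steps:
$p = 30$ ($p = 3 \cdot 12 - 6 = 36 - 6 = 30$)
$b{\left(J \right)} = 9 + 2 J^{2}$ ($b{\left(J \right)} = 2 J J + 9 = 2 J^{2} + 9 = 9 + 2 J^{2}$)
$\left(-1222 + b{\left(55 \right)}\right) + p = \left(-1222 + \left(9 + 2 \cdot 55^{2}\right)\right) + 30 = \left(-1222 + \left(9 + 2 \cdot 3025\right)\right) + 30 = \left(-1222 + \left(9 + 6050\right)\right) + 30 = \left(-1222 + 6059\right) + 30 = 4837 + 30 = 4867$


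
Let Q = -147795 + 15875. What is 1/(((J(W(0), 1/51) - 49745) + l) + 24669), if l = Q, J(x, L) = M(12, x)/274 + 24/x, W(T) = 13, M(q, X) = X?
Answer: -3562/559213007 ≈ -6.3697e-6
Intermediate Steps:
Q = -131920
J(x, L) = 24/x + x/274 (J(x, L) = x/274 + 24/x = 24/x + x/274)
l = -131920
1/(((J(W(0), 1/51) - 49745) + l) + 24669) = 1/((((24/13 + (1/274)*13) - 49745) - 131920) + 24669) = 1/((((24*(1/13) + 13/274) - 49745) - 131920) + 24669) = 1/((((24/13 + 13/274) - 49745) - 131920) + 24669) = 1/(((6745/3562 - 49745) - 131920) + 24669) = 1/((-177184945/3562 - 131920) + 24669) = 1/(-647083985/3562 + 24669) = 1/(-559213007/3562) = -3562/559213007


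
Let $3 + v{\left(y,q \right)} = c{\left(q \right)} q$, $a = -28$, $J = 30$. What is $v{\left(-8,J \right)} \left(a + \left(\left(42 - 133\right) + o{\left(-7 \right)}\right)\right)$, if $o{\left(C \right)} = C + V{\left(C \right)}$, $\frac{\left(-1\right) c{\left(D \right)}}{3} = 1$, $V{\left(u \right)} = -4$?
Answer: $12090$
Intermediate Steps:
$c{\left(D \right)} = -3$ ($c{\left(D \right)} = \left(-3\right) 1 = -3$)
$v{\left(y,q \right)} = -3 - 3 q$
$o{\left(C \right)} = -4 + C$ ($o{\left(C \right)} = C - 4 = -4 + C$)
$v{\left(-8,J \right)} \left(a + \left(\left(42 - 133\right) + o{\left(-7 \right)}\right)\right) = \left(-3 - 90\right) \left(-28 + \left(\left(42 - 133\right) - 11\right)\right) = \left(-3 - 90\right) \left(-28 - 102\right) = - 93 \left(-28 - 102\right) = \left(-93\right) \left(-130\right) = 12090$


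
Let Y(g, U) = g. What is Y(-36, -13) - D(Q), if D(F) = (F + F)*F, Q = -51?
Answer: -5238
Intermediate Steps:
D(F) = 2*F² (D(F) = (2*F)*F = 2*F²)
Y(-36, -13) - D(Q) = -36 - 2*(-51)² = -36 - 2*2601 = -36 - 1*5202 = -36 - 5202 = -5238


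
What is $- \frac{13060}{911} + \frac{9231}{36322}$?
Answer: $- \frac{465955879}{33089342} \approx -14.082$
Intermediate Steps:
$- \frac{13060}{911} + \frac{9231}{36322} = - \frac{465955879}{33089342}$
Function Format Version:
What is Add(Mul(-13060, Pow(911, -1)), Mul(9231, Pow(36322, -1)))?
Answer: Rational(-465955879, 33089342) ≈ -14.082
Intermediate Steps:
Add(Mul(-13060, Pow(911, -1)), Mul(9231, Pow(36322, -1))) = Add(Mul(-13060, Rational(1, 911)), Mul(9231, Rational(1, 36322))) = Add(Rational(-13060, 911), Rational(9231, 36322)) = Rational(-465955879, 33089342)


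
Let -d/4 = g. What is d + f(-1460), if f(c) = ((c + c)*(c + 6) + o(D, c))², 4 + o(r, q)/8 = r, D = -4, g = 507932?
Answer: 18025253187728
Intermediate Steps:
o(r, q) = -32 + 8*r
f(c) = (-64 + 2*c*(6 + c))² (f(c) = ((c + c)*(c + 6) + (-32 + 8*(-4)))² = ((2*c)*(6 + c) + (-32 - 32))² = (2*c*(6 + c) - 64)² = (-64 + 2*c*(6 + c))²)
d = -2031728 (d = -4*507932 = -2031728)
d + f(-1460) = -2031728 + 4*(-32 + (-1460)² + 6*(-1460))² = -2031728 + 4*(-32 + 2131600 - 8760)² = -2031728 + 4*2122808² = -2031728 + 4*4506313804864 = -2031728 + 18025255219456 = 18025253187728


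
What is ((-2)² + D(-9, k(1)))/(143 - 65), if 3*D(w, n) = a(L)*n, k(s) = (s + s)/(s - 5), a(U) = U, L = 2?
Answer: 11/234 ≈ 0.047009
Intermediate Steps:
k(s) = 2*s/(-5 + s) (k(s) = (2*s)/(-5 + s) = 2*s/(-5 + s))
D(w, n) = 2*n/3 (D(w, n) = (2*n)/3 = 2*n/3)
((-2)² + D(-9, k(1)))/(143 - 65) = ((-2)² + 2*(2*1/(-5 + 1))/3)/(143 - 65) = (4 + 2*(2*1/(-4))/3)/78 = (4 + 2*(2*1*(-¼))/3)/78 = (4 + (⅔)*(-½))/78 = (4 - ⅓)/78 = (1/78)*(11/3) = 11/234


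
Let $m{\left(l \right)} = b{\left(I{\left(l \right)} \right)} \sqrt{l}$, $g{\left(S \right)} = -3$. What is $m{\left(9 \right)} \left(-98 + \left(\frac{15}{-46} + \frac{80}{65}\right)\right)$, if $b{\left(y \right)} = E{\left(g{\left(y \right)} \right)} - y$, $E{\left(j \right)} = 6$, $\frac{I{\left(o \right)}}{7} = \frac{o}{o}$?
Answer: $\frac{174189}{598} \approx 291.29$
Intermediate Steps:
$I{\left(o \right)} = 7$ ($I{\left(o \right)} = 7 \frac{o}{o} = 7 \cdot 1 = 7$)
$b{\left(y \right)} = 6 - y$
$m{\left(l \right)} = - \sqrt{l}$ ($m{\left(l \right)} = \left(6 - 7\right) \sqrt{l} = - \sqrt{l}$)
$m{\left(9 \right)} \left(-98 + \left(\frac{15}{-46} + \frac{80}{65}\right)\right) = - \sqrt{9} \left(-98 + \left(\frac{15}{-46} + \frac{80}{65}\right)\right) = \left(-1\right) 3 \left(-98 + \left(15 \left(- \frac{1}{46}\right) + 80 \cdot \frac{1}{65}\right)\right) = - 3 \left(-98 + \left(- \frac{15}{46} + \frac{16}{13}\right)\right) = - 3 \left(-98 + \frac{541}{598}\right) = \left(-3\right) \left(- \frac{58063}{598}\right) = \frac{174189}{598}$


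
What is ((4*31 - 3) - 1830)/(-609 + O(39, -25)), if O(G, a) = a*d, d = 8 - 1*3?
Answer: 1709/734 ≈ 2.3283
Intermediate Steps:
d = 5 (d = 8 - 3 = 5)
O(G, a) = 5*a (O(G, a) = a*5 = 5*a)
((4*31 - 3) - 1830)/(-609 + O(39, -25)) = ((4*31 - 3) - 1830)/(-609 + 5*(-25)) = ((124 - 3) - 1830)/(-609 - 125) = (121 - 1830)/(-734) = -1709*(-1/734) = 1709/734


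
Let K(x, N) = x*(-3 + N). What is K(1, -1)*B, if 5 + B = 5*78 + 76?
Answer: -1844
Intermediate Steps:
B = 461 (B = -5 + (5*78 + 76) = -5 + (390 + 76) = -5 + 466 = 461)
K(1, -1)*B = (1*(-3 - 1))*461 = (1*(-4))*461 = -4*461 = -1844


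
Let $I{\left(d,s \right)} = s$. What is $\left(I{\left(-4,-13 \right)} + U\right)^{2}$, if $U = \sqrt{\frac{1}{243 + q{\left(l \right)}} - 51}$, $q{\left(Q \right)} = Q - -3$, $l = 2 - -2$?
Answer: $\frac{\left(650 - i \sqrt{127490}\right)^{2}}{2500} \approx 118.0 - 185.67 i$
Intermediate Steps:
$l = 4$ ($l = 2 + 2 = 4$)
$q{\left(Q \right)} = 3 + Q$ ($q{\left(Q \right)} = Q + 3 = 3 + Q$)
$U = \frac{i \sqrt{127490}}{50}$ ($U = \sqrt{\frac{1}{243 + \left(3 + 4\right)} - 51} = \sqrt{\frac{1}{243 + 7} - 51} = \sqrt{\frac{1}{250} - 51} = \sqrt{- \frac{12749}{250}} = \frac{i \sqrt{127490}}{50} \approx 7.1412 i$)
$\left(I{\left(-4,-13 \right)} + U\right)^{2} = \left(-13 + \frac{i \sqrt{127490}}{50}\right)^{2}$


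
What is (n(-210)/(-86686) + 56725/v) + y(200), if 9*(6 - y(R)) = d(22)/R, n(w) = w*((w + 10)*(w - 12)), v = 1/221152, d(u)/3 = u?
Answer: 163119395133020627/13002900 ≈ 1.2545e+10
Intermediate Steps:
d(u) = 3*u
v = 1/221152 ≈ 4.5218e-6
n(w) = w*(-12 + w)*(10 + w) (n(w) = w*((10 + w)*(-12 + w)) = w*((-12 + w)*(10 + w)) = w*(-12 + w)*(10 + w))
y(R) = 6 - 22/(3*R) (y(R) = 6 - 3*22/(9*R) = 6 - 22/(3*R))
(n(-210)/(-86686) + 56725/v) + y(200) = (-210*(-120 + (-210)² - 2*(-210))/(-86686) + 56725/(1/221152)) + (6 - 22/3/200) = (-210*(-120 + 44100 + 420)*(-1/86686) + 56725*221152) + (6 - 22/3*1/200) = (-210*44400*(-1/86686) + 12544847200) + (6 - 11/300) = (-9324000*(-1/86686) + 12544847200) + 1789/300 = (4662000/43343 + 12544847200) + 1789/300 = 543731316851600/43343 + 1789/300 = 163119395133020627/13002900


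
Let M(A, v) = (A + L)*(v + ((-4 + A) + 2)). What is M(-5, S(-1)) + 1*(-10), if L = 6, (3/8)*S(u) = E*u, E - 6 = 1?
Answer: -107/3 ≈ -35.667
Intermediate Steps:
E = 7 (E = 6 + 1 = 7)
S(u) = 56*u/3 (S(u) = 8*(7*u)/3 = 56*u/3)
M(A, v) = (6 + A)*(-2 + A + v) (M(A, v) = (A + 6)*(v + ((-4 + A) + 2)) = (6 + A)*(v + (-2 + A)) = (6 + A)*(-2 + A + v))
M(-5, S(-1)) + 1*(-10) = (-12 + (-5)² + 4*(-5) + 6*((56/3)*(-1)) - 280*(-1)/3) + 1*(-10) = (-12 + 25 - 20 + 6*(-56/3) - 5*(-56/3)) - 10 = (-12 + 25 - 20 - 112 + 280/3) - 10 = -77/3 - 10 = -107/3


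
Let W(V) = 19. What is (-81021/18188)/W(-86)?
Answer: -81021/345572 ≈ -0.23445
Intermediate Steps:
(-81021/18188)/W(-86) = -81021/18188/19 = -81021*1/18188*(1/19) = -81021/18188*1/19 = -81021/345572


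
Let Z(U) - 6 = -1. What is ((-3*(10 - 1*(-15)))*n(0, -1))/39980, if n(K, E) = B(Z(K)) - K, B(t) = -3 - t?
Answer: 30/1999 ≈ 0.015007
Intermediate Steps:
Z(U) = 5 (Z(U) = 6 - 1 = 5)
n(K, E) = -8 - K (n(K, E) = (-3 - 1*5) - K = (-3 - 5) - K = -8 - K)
((-3*(10 - 1*(-15)))*n(0, -1))/39980 = ((-3*(10 - 1*(-15)))*(-8 - 1*0))/39980 = ((-3*(10 + 15))*(-8 + 0))*(1/39980) = (-3*25*(-8))*(1/39980) = -75*(-8)*(1/39980) = 600*(1/39980) = 30/1999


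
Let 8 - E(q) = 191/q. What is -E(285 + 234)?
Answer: -3961/519 ≈ -7.6320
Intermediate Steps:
E(q) = 8 - 191/q
-E(285 + 234) = -(8 - 191/(285 + 234)) = -(8 - 191/519) = -1*3961/519 = -3961/519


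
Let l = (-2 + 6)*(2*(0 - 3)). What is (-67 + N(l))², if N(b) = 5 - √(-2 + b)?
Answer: (62 + I*√26)² ≈ 3818.0 + 632.28*I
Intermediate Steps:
l = -24 (l = 4*(2*(-3)) = 4*(-6) = -24)
(-67 + N(l))² = (-67 + (5 - √(-2 - 24)))² = (-67 + (5 - √(-26)))² = (-67 + (5 - I*√26))² = (-62 - I*√26)²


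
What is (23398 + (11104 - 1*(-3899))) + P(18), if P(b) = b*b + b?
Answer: 38743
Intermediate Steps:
P(b) = b + b**2 (P(b) = b**2 + b = b + b**2)
(23398 + (11104 - 1*(-3899))) + P(18) = (23398 + (11104 - 1*(-3899))) + 18*(1 + 18) = (23398 + (11104 + 3899)) + 18*19 = (23398 + 15003) + 342 = 38401 + 342 = 38743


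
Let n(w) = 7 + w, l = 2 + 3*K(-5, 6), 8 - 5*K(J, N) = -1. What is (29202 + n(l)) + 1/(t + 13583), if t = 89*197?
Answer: 4545487517/155580 ≈ 29216.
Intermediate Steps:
K(J, N) = 9/5 (K(J, N) = 8/5 - ⅕*(-1) = 8/5 + ⅕ = 9/5)
l = 37/5 (l = 2 + 3*(9/5) = 2 + 27/5 = 37/5 ≈ 7.4000)
t = 17533
(29202 + n(l)) + 1/(t + 13583) = (29202 + (7 + 37/5)) + 1/(17533 + 13583) = (29202 + 72/5) + 1/31116 = 146082/5 + 1/31116 = 4545487517/155580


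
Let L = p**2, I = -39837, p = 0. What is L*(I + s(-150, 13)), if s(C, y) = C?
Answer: 0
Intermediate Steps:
L = 0 (L = 0**2 = 0)
L*(I + s(-150, 13)) = 0*(-39837 - 150) = 0*(-39987) = 0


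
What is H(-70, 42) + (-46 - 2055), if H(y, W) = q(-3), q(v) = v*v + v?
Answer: -2095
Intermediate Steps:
q(v) = v + v**2 (q(v) = v**2 + v = v + v**2)
H(y, W) = 6 (H(y, W) = -3*(1 - 3) = -3*(-2) = 6)
H(-70, 42) + (-46 - 2055) = 6 + (-46 - 2055) = 6 - 2101 = -2095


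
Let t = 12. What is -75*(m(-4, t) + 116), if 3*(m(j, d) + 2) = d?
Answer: -8850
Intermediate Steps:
m(j, d) = -2 + d/3
-75*(m(-4, t) + 116) = -75*((-2 + (⅓)*12) + 116) = -75*((-2 + 4) + 116) = -75*(2 + 116) = -75*118 = -8850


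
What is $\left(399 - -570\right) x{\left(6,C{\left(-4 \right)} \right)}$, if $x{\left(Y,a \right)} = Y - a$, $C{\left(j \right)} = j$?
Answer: $9690$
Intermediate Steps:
$\left(399 - -570\right) x{\left(6,C{\left(-4 \right)} \right)} = \left(399 - -570\right) \left(6 - -4\right) = \left(399 + 570\right) \left(6 + 4\right) = 969 \cdot 10 = 9690$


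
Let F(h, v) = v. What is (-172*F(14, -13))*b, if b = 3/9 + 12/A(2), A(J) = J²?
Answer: 22360/3 ≈ 7453.3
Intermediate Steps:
b = 10/3 (b = 3/9 + 12/(2²) = 3*(⅑) + 12/4 = ⅓ + 12*(¼) = ⅓ + 3 = 10/3 ≈ 3.3333)
(-172*F(14, -13))*b = -172*(-13)*(10/3) = 2236*(10/3) = 22360/3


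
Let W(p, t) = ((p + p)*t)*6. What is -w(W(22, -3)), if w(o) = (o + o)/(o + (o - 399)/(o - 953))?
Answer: -921360/460283 ≈ -2.0017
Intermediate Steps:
W(p, t) = 12*p*t (W(p, t) = ((2*p)*t)*6 = (2*p*t)*6 = 12*p*t)
w(o) = 2*o/(o + (-399 + o)/(-953 + o)) (w(o) = (2*o)/(o + (-399 + o)/(-953 + o)) = 2*o/(o + (-399 + o)/(-953 + o)))
-w(W(22, -3)) = -2*12*22*(-3)*(-953 + 12*22*(-3))/(-399 + (12*22*(-3))**2 - 11424*22*(-3)) = -2*(-792)*(-953 - 792)/(-399 + (-792)**2 - 952*(-792)) = -2*(-792)*(-1745)/(-399 + 627264 + 753984) = -2*(-792)*(-1745)/1380849 = -1*921360/460283 = -921360/460283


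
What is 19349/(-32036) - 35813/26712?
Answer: -416038939/213936408 ≈ -1.9447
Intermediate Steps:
19349/(-32036) - 35813/26712 = 19349*(-1/32036) - 35813*1/26712 = -19349/32036 - 35813/26712 = -416038939/213936408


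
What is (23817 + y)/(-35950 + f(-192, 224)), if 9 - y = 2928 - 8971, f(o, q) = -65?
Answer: -4267/5145 ≈ -0.82935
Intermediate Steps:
y = 6052 (y = 9 - (2928 - 8971) = 9 - 1*(-6043) = 9 + 6043 = 6052)
(23817 + y)/(-35950 + f(-192, 224)) = (23817 + 6052)/(-35950 - 65) = 29869/(-36015) = 29869*(-1/36015) = -4267/5145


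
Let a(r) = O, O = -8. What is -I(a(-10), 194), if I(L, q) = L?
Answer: 8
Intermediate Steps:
a(r) = -8
-I(a(-10), 194) = -1*(-8) = 8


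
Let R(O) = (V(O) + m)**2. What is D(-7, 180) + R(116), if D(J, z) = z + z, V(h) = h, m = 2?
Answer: 14284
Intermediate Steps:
D(J, z) = 2*z
R(O) = (2 + O)**2 (R(O) = (O + 2)**2 = (2 + O)**2)
D(-7, 180) + R(116) = 2*180 + (2 + 116)**2 = 360 + 118**2 = 360 + 13924 = 14284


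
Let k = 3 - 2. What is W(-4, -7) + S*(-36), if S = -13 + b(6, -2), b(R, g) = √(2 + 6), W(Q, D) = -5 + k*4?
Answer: 467 - 72*√2 ≈ 365.18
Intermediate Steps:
k = 1
W(Q, D) = -1 (W(Q, D) = -5 + 1*4 = -5 + 4 = -1)
b(R, g) = 2*√2 (b(R, g) = √8 = 2*√2)
S = -13 + 2*√2 ≈ -10.172
W(-4, -7) + S*(-36) = -1 + (-13 + 2*√2)*(-36) = -1 + (468 - 72*√2) = 467 - 72*√2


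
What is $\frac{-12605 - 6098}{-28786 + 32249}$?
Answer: $- \frac{18703}{3463} \approx -5.4008$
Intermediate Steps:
$\frac{-12605 - 6098}{-28786 + 32249} = - \frac{18703}{3463}$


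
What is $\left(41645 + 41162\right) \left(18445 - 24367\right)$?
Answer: $-490383054$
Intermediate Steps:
$\left(41645 + 41162\right) \left(18445 - 24367\right) = 82807 \left(-5922\right) = -490383054$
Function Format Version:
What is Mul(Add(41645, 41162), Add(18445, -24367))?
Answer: -490383054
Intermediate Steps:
Mul(Add(41645, 41162), Add(18445, -24367)) = Mul(82807, -5922) = -490383054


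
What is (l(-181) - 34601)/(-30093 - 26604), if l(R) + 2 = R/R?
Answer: 11534/18899 ≈ 0.61030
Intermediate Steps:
l(R) = -1 (l(R) = -2 + R/R = -2 + 1 = -1)
(l(-181) - 34601)/(-30093 - 26604) = (-1 - 34601)/(-30093 - 26604) = -34602/(-56697) = -34602*(-1/56697) = 11534/18899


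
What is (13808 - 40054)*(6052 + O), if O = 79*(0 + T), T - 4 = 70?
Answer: -312274908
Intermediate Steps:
T = 74 (T = 4 + 70 = 74)
O = 5846 (O = 79*(0 + 74) = 79*74 = 5846)
(13808 - 40054)*(6052 + O) = (13808 - 40054)*(6052 + 5846) = -26246*11898 = -312274908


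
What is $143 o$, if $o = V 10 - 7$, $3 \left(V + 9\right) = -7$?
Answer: $- \frac{51623}{3} \approx -17208.0$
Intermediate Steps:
$V = - \frac{34}{3}$ ($V = -9 + \frac{1}{3} \left(-7\right) = -9 - \frac{7}{3} = - \frac{34}{3} \approx -11.333$)
$o = - \frac{361}{3}$ ($o = \left(- \frac{34}{3}\right) 10 - 7 = - \frac{340}{3} - 7 = - \frac{361}{3} \approx -120.33$)
$143 o = 143 \left(- \frac{361}{3}\right) = - \frac{51623}{3}$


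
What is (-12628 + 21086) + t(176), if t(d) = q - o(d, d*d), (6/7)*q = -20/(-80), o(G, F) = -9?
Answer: 203215/24 ≈ 8467.3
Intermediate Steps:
q = 7/24 (q = 7*(-20/(-80))/6 = 7*(-20*(-1/80))/6 = (7/6)*(¼) = 7/24 ≈ 0.29167)
t(d) = 223/24 (t(d) = 7/24 - 1*(-9) = 7/24 + 9 = 223/24)
(-12628 + 21086) + t(176) = (-12628 + 21086) + 223/24 = 8458 + 223/24 = 203215/24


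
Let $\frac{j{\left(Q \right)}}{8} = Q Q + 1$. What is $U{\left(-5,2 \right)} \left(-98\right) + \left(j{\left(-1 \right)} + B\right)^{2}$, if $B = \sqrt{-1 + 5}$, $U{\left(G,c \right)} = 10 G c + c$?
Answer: $9928$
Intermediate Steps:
$j{\left(Q \right)} = 8 + 8 Q^{2}$ ($j{\left(Q \right)} = 8 \left(Q Q + 1\right) = 8 \left(Q^{2} + 1\right) = 8 \left(1 + Q^{2}\right) = 8 + 8 Q^{2}$)
$U{\left(G,c \right)} = c + 10 G c$ ($U{\left(G,c \right)} = 10 G c + c = c + 10 G c$)
$B = 2$ ($B = \sqrt{4} = 2$)
$U{\left(-5,2 \right)} \left(-98\right) + \left(j{\left(-1 \right)} + B\right)^{2} = 2 \left(1 + 10 \left(-5\right)\right) \left(-98\right) + \left(\left(8 + 8 \left(-1\right)^{2}\right) + 2\right)^{2} = 2 \left(1 - 50\right) \left(-98\right) + \left(\left(8 + 8 \cdot 1\right) + 2\right)^{2} = 2 \left(-49\right) \left(-98\right) + \left(\left(8 + 8\right) + 2\right)^{2} = \left(-98\right) \left(-98\right) + \left(16 + 2\right)^{2} = 9604 + 18^{2} = 9604 + 324 = 9928$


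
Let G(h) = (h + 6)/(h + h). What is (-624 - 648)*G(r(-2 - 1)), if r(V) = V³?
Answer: -1484/3 ≈ -494.67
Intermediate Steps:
G(h) = (6 + h)/(2*h) (G(h) = (6 + h)/((2*h)) = (6 + h)*(1/(2*h)) = (6 + h)/(2*h))
(-624 - 648)*G(r(-2 - 1)) = (-624 - 648)*((6 + (-2 - 1)³)/(2*((-2 - 1)³))) = -636*(6 + (-3)³)/((-3)³) = -636*(6 - 27)/(-27) = -636*(-1)*(-21)/27 = -1272*7/18 = -1484/3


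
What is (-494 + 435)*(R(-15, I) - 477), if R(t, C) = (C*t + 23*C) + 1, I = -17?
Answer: 36108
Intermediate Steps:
R(t, C) = 1 + 23*C + C*t (R(t, C) = (23*C + C*t) + 1 = 1 + 23*C + C*t)
(-494 + 435)*(R(-15, I) - 477) = (-494 + 435)*((1 + 23*(-17) - 17*(-15)) - 477) = -59*((1 - 391 + 255) - 477) = -59*(-135 - 477) = -59*(-612) = 36108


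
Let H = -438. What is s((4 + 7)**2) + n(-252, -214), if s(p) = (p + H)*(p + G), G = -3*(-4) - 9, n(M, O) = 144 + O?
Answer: -39378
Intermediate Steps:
G = 3 (G = 12 - 9 = 3)
s(p) = (-438 + p)*(3 + p) (s(p) = (p - 438)*(p + 3) = (-438 + p)*(3 + p))
s((4 + 7)**2) + n(-252, -214) = (-1314 + ((4 + 7)**2)**2 - 435*(4 + 7)**2) + (144 - 214) = (-1314 + (11**2)**2 - 435*11**2) - 70 = (-1314 + 121**2 - 435*121) - 70 = (-1314 + 14641 - 52635) - 70 = -39308 - 70 = -39378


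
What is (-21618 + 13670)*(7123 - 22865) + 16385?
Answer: 125133801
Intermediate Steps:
(-21618 + 13670)*(7123 - 22865) + 16385 = -7948*(-15742) + 16385 = 125117416 + 16385 = 125133801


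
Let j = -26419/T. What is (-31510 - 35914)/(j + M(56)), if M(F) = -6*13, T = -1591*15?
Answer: 1609073760/1835051 ≈ 876.86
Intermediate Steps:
T = -23865
j = 26419/23865 (j = -26419/(-23865) = -26419*(-1/23865) = 26419/23865 ≈ 1.1070)
M(F) = -78
(-31510 - 35914)/(j + M(56)) = (-31510 - 35914)/(26419/23865 - 78) = -67424/(-1835051/23865) = -67424*(-23865/1835051) = 1609073760/1835051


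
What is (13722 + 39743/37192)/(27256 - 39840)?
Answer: -510388367/468024128 ≈ -1.0905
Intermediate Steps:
(13722 + 39743/37192)/(27256 - 39840) = (13722 + 39743*(1/37192))/(-12584) = (13722 + 39743/37192)*(-1/12584) = (510388367/37192)*(-1/12584) = -510388367/468024128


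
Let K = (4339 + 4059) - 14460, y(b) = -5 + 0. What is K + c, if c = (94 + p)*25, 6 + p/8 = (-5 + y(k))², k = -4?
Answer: 15088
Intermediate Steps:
y(b) = -5
p = 752 (p = -48 + 8*(-5 - 5)² = -48 + 8*(-10)² = -48 + 8*100 = -48 + 800 = 752)
c = 21150 (c = (94 + 752)*25 = 846*25 = 21150)
K = -6062 (K = 8398 - 14460 = -6062)
K + c = -6062 + 21150 = 15088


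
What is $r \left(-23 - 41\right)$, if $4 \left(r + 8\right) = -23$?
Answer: $880$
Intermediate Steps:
$r = - \frac{55}{4}$ ($r = -8 + \frac{1}{4} \left(-23\right) = -8 - \frac{23}{4} = - \frac{55}{4} \approx -13.75$)
$r \left(-23 - 41\right) = - \frac{55 \left(-23 - 41\right)}{4} = \left(- \frac{55}{4}\right) \left(-64\right) = 880$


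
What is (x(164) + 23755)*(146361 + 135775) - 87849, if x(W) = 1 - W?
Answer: 6656064663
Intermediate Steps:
(x(164) + 23755)*(146361 + 135775) - 87849 = ((1 - 1*164) + 23755)*(146361 + 135775) - 87849 = ((1 - 164) + 23755)*282136 - 87849 = (-163 + 23755)*282136 - 87849 = 23592*282136 - 87849 = 6656152512 - 87849 = 6656064663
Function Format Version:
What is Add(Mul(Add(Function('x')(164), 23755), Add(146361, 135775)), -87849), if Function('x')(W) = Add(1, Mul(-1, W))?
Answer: 6656064663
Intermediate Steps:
Add(Mul(Add(Function('x')(164), 23755), Add(146361, 135775)), -87849) = Add(Mul(Add(Add(1, Mul(-1, 164)), 23755), Add(146361, 135775)), -87849) = Add(Mul(Add(Add(1, -164), 23755), 282136), -87849) = Add(Mul(Add(-163, 23755), 282136), -87849) = Add(Mul(23592, 282136), -87849) = Add(6656152512, -87849) = 6656064663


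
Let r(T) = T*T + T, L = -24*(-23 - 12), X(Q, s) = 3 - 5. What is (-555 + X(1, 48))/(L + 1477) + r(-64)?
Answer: 9341587/2317 ≈ 4031.8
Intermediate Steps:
X(Q, s) = -2
L = 840 (L = -24*(-35) = 840)
r(T) = T + T**2 (r(T) = T**2 + T = T + T**2)
(-555 + X(1, 48))/(L + 1477) + r(-64) = (-555 - 2)/(840 + 1477) - 64*(1 - 64) = -557/2317 - 64*(-63) = -557*1/2317 + 4032 = -557/2317 + 4032 = 9341587/2317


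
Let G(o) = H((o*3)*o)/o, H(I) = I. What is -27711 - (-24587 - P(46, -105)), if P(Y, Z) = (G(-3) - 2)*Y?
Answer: -3630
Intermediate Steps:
G(o) = 3*o (G(o) = ((o*3)*o)/o = ((3*o)*o)/o = (3*o²)/o = 3*o)
P(Y, Z) = -11*Y (P(Y, Z) = (3*(-3) - 2)*Y = (-9 - 2)*Y = -11*Y)
-27711 - (-24587 - P(46, -105)) = -27711 - (-24587 - (-11)*46) = -27711 - (-24587 - 1*(-506)) = -27711 - (-24587 + 506) = -27711 - 1*(-24081) = -27711 + 24081 = -3630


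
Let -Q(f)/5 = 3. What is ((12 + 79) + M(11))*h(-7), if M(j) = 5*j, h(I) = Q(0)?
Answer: -2190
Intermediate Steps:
Q(f) = -15 (Q(f) = -5*3 = -15)
h(I) = -15
((12 + 79) + M(11))*h(-7) = ((12 + 79) + 5*11)*(-15) = (91 + 55)*(-15) = 146*(-15) = -2190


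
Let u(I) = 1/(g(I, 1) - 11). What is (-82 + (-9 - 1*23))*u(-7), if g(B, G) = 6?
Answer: 114/5 ≈ 22.800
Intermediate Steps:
u(I) = -⅕ (u(I) = 1/(6 - 11) = 1/(-5) = -⅕)
(-82 + (-9 - 1*23))*u(-7) = (-82 + (-9 - 1*23))*(-⅕) = (-82 + (-9 - 23))*(-⅕) = (-82 - 32)*(-⅕) = -114*(-⅕) = 114/5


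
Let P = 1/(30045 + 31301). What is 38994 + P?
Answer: 2392125925/61346 ≈ 38994.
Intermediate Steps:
P = 1/61346 ≈ 1.6301e-5
38994 + P = 38994 + 1/61346 = 2392125925/61346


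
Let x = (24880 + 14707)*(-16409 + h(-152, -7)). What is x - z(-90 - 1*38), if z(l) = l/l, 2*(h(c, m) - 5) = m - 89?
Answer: -651285325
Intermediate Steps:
h(c, m) = -79/2 + m/2 (h(c, m) = 5 + (m - 89)/2 = 5 + (-89 + m)/2 = 5 + (-89/2 + m/2) = -79/2 + m/2)
x = -651285324 (x = (24880 + 14707)*(-16409 + (-79/2 + (1/2)*(-7))) = 39587*(-16409 + (-79/2 - 7/2)) = 39587*(-16409 - 43) = 39587*(-16452) = -651285324)
z(l) = 1
x - z(-90 - 1*38) = -651285324 - 1*1 = -651285324 - 1 = -651285325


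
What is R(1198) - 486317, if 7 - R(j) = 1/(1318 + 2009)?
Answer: -1617953371/3327 ≈ -4.8631e+5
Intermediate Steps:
R(j) = 23288/3327 (R(j) = 7 - 1/(1318 + 2009) = 7 - 1/3327 = 23288/3327)
R(1198) - 486317 = 23288/3327 - 486317 = -1617953371/3327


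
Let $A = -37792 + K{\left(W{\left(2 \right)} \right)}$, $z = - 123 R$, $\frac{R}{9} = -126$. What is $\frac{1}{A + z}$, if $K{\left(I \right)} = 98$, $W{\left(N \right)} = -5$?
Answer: $\frac{1}{101788} \approx 9.8243 \cdot 10^{-6}$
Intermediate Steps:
$R = -1134$ ($R = 9 \left(-126\right) = -1134$)
$z = 139482$ ($z = \left(-123\right) \left(-1134\right) = 139482$)
$A = -37694$ ($A = -37792 + 98 = -37694$)
$\frac{1}{A + z} = \frac{1}{-37694 + 139482} = \frac{1}{101788}$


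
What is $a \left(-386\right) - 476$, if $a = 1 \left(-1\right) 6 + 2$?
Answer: $1068$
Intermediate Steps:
$a = -4$ ($a = \left(-1\right) 6 + 2 = -6 + 2 = -4$)
$a \left(-386\right) - 476 = \left(-4\right) \left(-386\right) - 476 = 1544 - 476 = 1068$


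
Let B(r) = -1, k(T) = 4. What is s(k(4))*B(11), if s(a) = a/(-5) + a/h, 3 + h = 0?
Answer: 32/15 ≈ 2.1333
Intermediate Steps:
h = -3 (h = -3 + 0 = -3)
s(a) = -8*a/15 (s(a) = a/(-5) + a/(-3) = a*(-1/5) + a*(-1/3) = -a/5 - a/3 = -8*a/15)
s(k(4))*B(11) = -8/15*4*(-1) = -32/15*(-1) = 32/15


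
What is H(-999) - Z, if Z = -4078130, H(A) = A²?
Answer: 5076131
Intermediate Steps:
H(-999) - Z = (-999)² - 1*(-4078130) = 998001 + 4078130 = 5076131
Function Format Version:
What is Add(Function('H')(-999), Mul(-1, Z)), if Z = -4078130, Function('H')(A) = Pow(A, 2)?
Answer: 5076131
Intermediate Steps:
Add(Function('H')(-999), Mul(-1, Z)) = Add(Pow(-999, 2), Mul(-1, -4078130)) = Add(998001, 4078130) = 5076131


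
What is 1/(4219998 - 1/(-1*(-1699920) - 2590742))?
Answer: 890822/3759267058357 ≈ 2.3697e-7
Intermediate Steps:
1/(4219998 - 1/(-1*(-1699920) - 2590742)) = 1/(4219998 - 1/(1699920 - 2590742)) = 1/(4219998 - 1/(-890822)) = 1/(4219998 - 1*(-1/890822)) = 1/(4219998 + 1/890822) = 1/(3759267058357/890822) = 890822/3759267058357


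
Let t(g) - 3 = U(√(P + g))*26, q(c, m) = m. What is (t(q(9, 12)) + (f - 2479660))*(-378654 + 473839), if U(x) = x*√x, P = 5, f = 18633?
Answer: -234252569440 + 2474810*17^(¾) ≈ -2.3423e+11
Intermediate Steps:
U(x) = x^(3/2)
t(g) = 3 + 26*(5 + g)^(¾) (t(g) = 3 + (√(5 + g))^(3/2)*26 = 3 + (5 + g)^(¾)*26 = 3 + 26*(5 + g)^(¾))
(t(q(9, 12)) + (f - 2479660))*(-378654 + 473839) = ((3 + 26*(5 + 12)^(¾)) + (18633 - 2479660))*(-378654 + 473839) = ((3 + 26*17^(¾)) - 2461027)*95185 = (-2461024 + 26*17^(¾))*95185 = -234252569440 + 2474810*17^(¾)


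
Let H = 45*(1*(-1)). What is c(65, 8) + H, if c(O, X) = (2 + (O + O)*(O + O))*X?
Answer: 135171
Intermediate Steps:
H = -45 (H = 45*(-1) = -45)
c(O, X) = X*(2 + 4*O**2) (c(O, X) = (2 + (2*O)*(2*O))*X = (2 + 4*O**2)*X = X*(2 + 4*O**2))
c(65, 8) + H = 2*8*(1 + 2*65**2) - 45 = 2*8*(1 + 2*4225) - 45 = 2*8*(1 + 8450) - 45 = 2*8*8451 - 45 = 135216 - 45 = 135171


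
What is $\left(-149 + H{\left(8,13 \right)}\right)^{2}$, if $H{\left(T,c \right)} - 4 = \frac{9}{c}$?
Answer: $\frac{3519376}{169} \approx 20825.0$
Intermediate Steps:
$H{\left(T,c \right)} = 4 + \frac{9}{c}$
$\left(-149 + H{\left(8,13 \right)}\right)^{2} = \left(-149 + \left(4 + \frac{9}{13}\right)\right)^{2} = \left(-149 + \frac{61}{13}\right)^{2} = \left(- \frac{1876}{13}\right)^{2} = \frac{3519376}{169}$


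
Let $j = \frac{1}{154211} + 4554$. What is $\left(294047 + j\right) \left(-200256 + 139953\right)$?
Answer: $- \frac{2776805939040036}{154211} \approx -1.8007 \cdot 10^{10}$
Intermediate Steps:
$j = \frac{702276895}{154211}$ ($j = \frac{1}{154211} + 4554 = \frac{702276895}{154211} \approx 4554.0$)
$\left(294047 + j\right) \left(-200256 + 139953\right) = \left(294047 + \frac{702276895}{154211}\right) \left(-200256 + 139953\right) = \frac{46047558812}{154211} \left(-60303\right) = - \frac{2776805939040036}{154211}$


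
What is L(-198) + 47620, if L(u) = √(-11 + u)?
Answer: 47620 + I*√209 ≈ 47620.0 + 14.457*I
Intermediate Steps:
L(-198) + 47620 = √(-11 - 198) + 47620 = √(-209) + 47620 = I*√209 + 47620 = 47620 + I*√209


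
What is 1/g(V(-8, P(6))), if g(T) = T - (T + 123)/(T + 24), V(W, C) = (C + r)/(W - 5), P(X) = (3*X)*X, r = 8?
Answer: -2548/42015 ≈ -0.060645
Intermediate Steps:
P(X) = 3*X²
V(W, C) = (8 + C)/(-5 + W) (V(W, C) = (C + 8)/(W - 5) = (8 + C)/(-5 + W))
g(T) = T - (123 + T)/(24 + T)
1/g(V(-8, P(6))) = 1/((-123 + ((8 + 3*6²)/(-5 - 8))² + 23*((8 + 3*6²)/(-5 - 8)))/(24 + (8 + 3*6²)/(-5 - 8))) = 1/((-123 + ((8 + 3*36)/(-13))² + 23*((8 + 3*36)/(-13)))/(24 + (8 + 3*36)/(-13))) = 1/((-123 + (-(8 + 108)/13)² + 23*(-(8 + 108)/13))/(24 - (8 + 108)/13)) = 1/((-123 + (-1/13*116)² + 23*(-1/13*116))/(24 - 1/13*116)) = 1/((-123 + (-116/13)² + 23*(-116/13))/(24 - 116/13)) = 1/((-123 + 13456/169 - 2668/13)/(196/13)) = 1/((13/196)*(-42015/169)) = 1/(-42015/2548) = -2548/42015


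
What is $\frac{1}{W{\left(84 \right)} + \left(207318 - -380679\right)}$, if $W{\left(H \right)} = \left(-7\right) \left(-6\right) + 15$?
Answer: $\frac{1}{588054} \approx 1.7005 \cdot 10^{-6}$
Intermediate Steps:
$W{\left(H \right)} = 57$ ($W{\left(H \right)} = 42 + 15 = 57$)
$\frac{1}{W{\left(84 \right)} + \left(207318 - -380679\right)} = \frac{1}{57 + \left(207318 - -380679\right)} = \frac{1}{57 + \left(207318 + 380679\right)} = \frac{1}{57 + 587997} = \frac{1}{588054}$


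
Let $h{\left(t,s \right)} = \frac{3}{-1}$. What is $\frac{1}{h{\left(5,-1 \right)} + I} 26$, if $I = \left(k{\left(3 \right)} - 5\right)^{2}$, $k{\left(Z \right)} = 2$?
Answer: $\frac{13}{3} \approx 4.3333$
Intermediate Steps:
$h{\left(t,s \right)} = -3$ ($h{\left(t,s \right)} = 3 \left(-1\right) = -3$)
$I = 9$ ($I = \left(2 - 5\right)^{2} = \left(-3\right)^{2} = 9$)
$\frac{1}{h{\left(5,-1 \right)} + I} 26 = \frac{1}{-3 + 9} \cdot 26 = \frac{1}{6} \cdot 26 = \frac{13}{3}$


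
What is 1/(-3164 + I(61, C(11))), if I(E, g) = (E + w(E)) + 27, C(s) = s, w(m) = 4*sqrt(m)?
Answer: -769/2365200 - sqrt(61)/2365200 ≈ -0.00032843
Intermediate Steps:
I(E, g) = 27 + E + 4*sqrt(E) (I(E, g) = (E + 4*sqrt(E)) + 27 = 27 + E + 4*sqrt(E))
1/(-3164 + I(61, C(11))) = 1/(-3164 + (27 + 61 + 4*sqrt(61))) = 1/(-3164 + (88 + 4*sqrt(61))) = 1/(-3076 + 4*sqrt(61))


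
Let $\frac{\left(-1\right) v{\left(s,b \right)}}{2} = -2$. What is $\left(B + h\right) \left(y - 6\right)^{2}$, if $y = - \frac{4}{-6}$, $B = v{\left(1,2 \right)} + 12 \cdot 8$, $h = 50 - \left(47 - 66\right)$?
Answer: $\frac{43264}{9} \approx 4807.1$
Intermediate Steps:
$v{\left(s,b \right)} = 4$ ($v{\left(s,b \right)} = \left(-2\right) \left(-2\right) = 4$)
$h = 69$ ($h = 50 - -19 = 50 + 19 = 69$)
$B = 100$ ($B = 4 + 12 \cdot 8 = 4 + 96 = 100$)
$y = \frac{2}{3}$ ($y = \left(-4\right) \left(- \frac{1}{6}\right) = \frac{2}{3} \approx 0.66667$)
$\left(B + h\right) \left(y - 6\right)^{2} = \left(100 + 69\right) \left(\frac{2}{3} - 6\right)^{2} = 169 \left(- \frac{16}{3}\right)^{2} = 169 \cdot \frac{256}{9} = \frac{43264}{9}$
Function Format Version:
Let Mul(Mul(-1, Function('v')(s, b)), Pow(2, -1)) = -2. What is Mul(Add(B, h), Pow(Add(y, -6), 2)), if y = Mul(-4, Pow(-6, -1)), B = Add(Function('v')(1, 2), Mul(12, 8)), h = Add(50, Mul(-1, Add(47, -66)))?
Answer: Rational(43264, 9) ≈ 4807.1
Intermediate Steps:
Function('v')(s, b) = 4 (Function('v')(s, b) = Mul(-2, -2) = 4)
h = 69 (h = Add(50, Mul(-1, -19)) = Add(50, 19) = 69)
B = 100 (B = Add(4, Mul(12, 8)) = Add(4, 96) = 100)
y = Rational(2, 3) (y = Mul(-4, Rational(-1, 6)) = Rational(2, 3) ≈ 0.66667)
Mul(Add(B, h), Pow(Add(y, -6), 2)) = Mul(Add(100, 69), Pow(Add(Rational(2, 3), -6), 2)) = Mul(169, Pow(Rational(-16, 3), 2)) = Mul(169, Rational(256, 9)) = Rational(43264, 9)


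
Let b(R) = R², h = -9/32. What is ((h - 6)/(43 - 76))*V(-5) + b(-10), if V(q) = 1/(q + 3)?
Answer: 70333/704 ≈ 99.905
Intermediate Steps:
V(q) = 1/(3 + q)
h = -9/32 (h = -9*1/32 = -9/32 ≈ -0.28125)
((h - 6)/(43 - 76))*V(-5) + b(-10) = ((-9/32 - 6)/(43 - 76))/(3 - 5) + (-10)² = -201/32/(-33)/(-2) + 100 = -201/32*(-1/33)*(-½) + 100 = (67/352)*(-½) + 100 = -67/704 + 100 = 70333/704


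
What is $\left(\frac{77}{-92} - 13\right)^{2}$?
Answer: $\frac{1620529}{8464} \approx 191.46$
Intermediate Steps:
$\left(\frac{77}{-92} - 13\right)^{2} = \left(77 \left(- \frac{1}{92}\right) - 13\right)^{2} = \left(- \frac{77}{92} - 13\right)^{2} = \left(- \frac{1273}{92}\right)^{2} = \frac{1620529}{8464}$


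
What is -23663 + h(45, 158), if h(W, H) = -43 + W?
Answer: -23661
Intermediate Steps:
-23663 + h(45, 158) = -23663 + (-43 + 45) = -23663 + 2 = -23661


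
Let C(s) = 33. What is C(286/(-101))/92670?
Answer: 11/30890 ≈ 0.00035610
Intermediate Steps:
C(286/(-101))/92670 = 33/92670 = 33*(1/92670) = 11/30890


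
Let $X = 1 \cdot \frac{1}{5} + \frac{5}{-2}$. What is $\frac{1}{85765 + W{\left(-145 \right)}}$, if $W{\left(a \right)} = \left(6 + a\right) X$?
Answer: $\frac{10}{860847} \approx 1.1616 \cdot 10^{-5}$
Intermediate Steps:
$X = - \frac{23}{10}$ ($X = 1 \cdot \frac{1}{5} + 5 \left(- \frac{1}{2}\right) = \frac{1}{5} - \frac{5}{2} = - \frac{23}{10} \approx -2.3$)
$W{\left(a \right)} = - \frac{69}{5} - \frac{23 a}{10}$ ($W{\left(a \right)} = \left(6 + a\right) \left(- \frac{23}{10}\right) = - \frac{69}{5} - \frac{23 a}{10}$)
$\frac{1}{85765 + W{\left(-145 \right)}} = \frac{1}{85765 - - \frac{3197}{10}} = \frac{1}{85765 + \left(- \frac{69}{5} + \frac{667}{2}\right)} = \frac{1}{85765 + \frac{3197}{10}} = \frac{1}{\frac{860847}{10}} = \frac{10}{860847}$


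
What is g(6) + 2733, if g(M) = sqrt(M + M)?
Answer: 2733 + 2*sqrt(3) ≈ 2736.5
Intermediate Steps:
g(M) = sqrt(2)*sqrt(M) (g(M) = sqrt(2*M) = sqrt(2)*sqrt(M))
g(6) + 2733 = sqrt(2)*sqrt(6) + 2733 = 2*sqrt(3) + 2733 = 2733 + 2*sqrt(3)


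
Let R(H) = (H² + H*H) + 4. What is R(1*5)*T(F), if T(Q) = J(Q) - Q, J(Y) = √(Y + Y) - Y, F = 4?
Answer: -432 + 108*√2 ≈ -279.27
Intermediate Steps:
R(H) = 4 + 2*H² (R(H) = (H² + H²) + 4 = 2*H² + 4 = 4 + 2*H²)
J(Y) = -Y + √2*√Y (J(Y) = √(2*Y) - Y = √2*√Y - Y = -Y + √2*√Y)
T(Q) = -2*Q + √2*√Q (T(Q) = (-Q + √2*√Q) - Q = -2*Q + √2*√Q)
R(1*5)*T(F) = (4 + 2*(1*5)²)*(-2*4 + √2*√4) = (4 + 2*5²)*(-8 + √2*2) = (4 + 2*25)*(-8 + 2*√2) = (4 + 50)*(-8 + 2*√2) = 54*(-8 + 2*√2) = -432 + 108*√2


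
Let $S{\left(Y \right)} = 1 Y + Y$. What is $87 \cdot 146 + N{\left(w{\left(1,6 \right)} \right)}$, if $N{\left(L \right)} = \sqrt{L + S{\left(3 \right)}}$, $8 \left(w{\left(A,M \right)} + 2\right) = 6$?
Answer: $12702 + \frac{\sqrt{19}}{2} \approx 12704.0$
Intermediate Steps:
$w{\left(A,M \right)} = - \frac{5}{4}$ ($w{\left(A,M \right)} = -2 + \frac{1}{8} \cdot 6 = -2 + \frac{3}{4} = - \frac{5}{4}$)
$S{\left(Y \right)} = 2 Y$ ($S{\left(Y \right)} = Y + Y = 2 Y$)
$N{\left(L \right)} = \sqrt{6 + L}$ ($N{\left(L \right)} = \sqrt{L + 2 \cdot 3} = \sqrt{L + 6} = \sqrt{6 + L}$)
$87 \cdot 146 + N{\left(w{\left(1,6 \right)} \right)} = 87 \cdot 146 + \sqrt{6 - \frac{5}{4}} = 12702 + \sqrt{\frac{19}{4}} = 12702 + \frac{\sqrt{19}}{2}$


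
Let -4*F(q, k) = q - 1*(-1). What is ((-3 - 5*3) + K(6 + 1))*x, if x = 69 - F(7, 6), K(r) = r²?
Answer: 2201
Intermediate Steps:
F(q, k) = -¼ - q/4 (F(q, k) = -(q - 1*(-1))/4 = -(q + 1)/4 = -(1 + q)/4 = -¼ - q/4)
x = 71 (x = 69 - (-¼ - ¼*7) = 69 - (-¼ - 7/4) = 69 - 1*(-2) = 69 + 2 = 71)
((-3 - 5*3) + K(6 + 1))*x = ((-3 - 5*3) + (6 + 1)²)*71 = ((-3 - 15) + 7²)*71 = (-18 + 49)*71 = 31*71 = 2201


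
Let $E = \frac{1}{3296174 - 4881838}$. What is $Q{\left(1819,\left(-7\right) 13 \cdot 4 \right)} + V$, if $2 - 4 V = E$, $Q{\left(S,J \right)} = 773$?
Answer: $\frac{4906044417}{6342656} \approx 773.5$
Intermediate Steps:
$E = - \frac{1}{1585664}$ ($E = \frac{1}{-1585664} = - \frac{1}{1585664} \approx -6.3065 \cdot 10^{-7}$)
$V = \frac{3171329}{6342656}$ ($V = \frac{1}{2} - - \frac{1}{6342656} = \frac{1}{2} + \frac{1}{6342656} = \frac{3171329}{6342656} \approx 0.5$)
$Q{\left(1819,\left(-7\right) 13 \cdot 4 \right)} + V = 773 + \frac{3171329}{6342656} = \frac{4906044417}{6342656}$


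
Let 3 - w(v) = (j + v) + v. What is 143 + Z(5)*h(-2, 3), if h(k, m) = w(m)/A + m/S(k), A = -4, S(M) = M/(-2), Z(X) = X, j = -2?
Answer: 637/4 ≈ 159.25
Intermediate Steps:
w(v) = 5 - 2*v (w(v) = 3 - ((-2 + v) + v) = 3 - (-2 + 2*v) = 3 + (2 - 2*v) = 5 - 2*v)
S(M) = -M/2 (S(M) = M*(-½) = -M/2)
h(k, m) = -5/4 + m/2 - 2*m/k (h(k, m) = (5 - 2*m)/(-4) + m/((-k/2)) = (5 - 2*m)*(-¼) + m*(-2/k) = (-5/4 + m/2) - 2*m/k = -5/4 + m/2 - 2*m/k)
143 + Z(5)*h(-2, 3) = 143 + 5*(-5/4 + (½)*3 - 2*3/(-2)) = 143 + 5*(-5/4 + 3/2 - 2*3*(-½)) = 143 + 5*(-5/4 + 3/2 + 3) = 143 + 5*(13/4) = 143 + 65/4 = 637/4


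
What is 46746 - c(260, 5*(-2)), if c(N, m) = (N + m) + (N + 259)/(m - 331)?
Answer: 15855655/341 ≈ 46498.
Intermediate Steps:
c(N, m) = N + m + (259 + N)/(-331 + m) (c(N, m) = (N + m) + (259 + N)/(-331 + m) = N + m + (259 + N)/(-331 + m))
46746 - c(260, 5*(-2)) = 46746 - (259 + (5*(-2))² - 1655*(-2) - 330*260 + 260*(5*(-2)))/(-331 + 5*(-2)) = 46746 - (259 + (-10)² - 331*(-10) - 85800 + 260*(-10))/(-331 - 10) = 46746 - (259 + 100 + 3310 - 85800 - 2600)/(-341) = 46746 - (-1)*(-84731)/341 = 46746 - 1*84731/341 = 46746 - 84731/341 = 15855655/341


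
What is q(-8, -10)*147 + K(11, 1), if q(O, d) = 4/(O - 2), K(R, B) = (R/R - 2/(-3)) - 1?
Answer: -872/15 ≈ -58.133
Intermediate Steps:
K(R, B) = 2/3 (K(R, B) = (1 - 2*(-1/3)) - 1 = (1 + 2/3) - 1 = 5/3 - 1 = 2/3)
q(O, d) = 4/(-2 + O)
q(-8, -10)*147 + K(11, 1) = (4/(-2 - 8))*147 + 2/3 = (4/(-10))*147 + 2/3 = (4*(-1/10))*147 + 2/3 = -2/5*147 + 2/3 = -294/5 + 2/3 = -872/15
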